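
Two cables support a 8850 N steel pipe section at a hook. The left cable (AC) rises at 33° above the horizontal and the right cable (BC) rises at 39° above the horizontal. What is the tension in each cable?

T_AC = 7232 N, T_BC = 7804 N

ΣF_x = 0: −T_AC·cos33° + T_BC·cos39° = 0 → T_BC = 1.07917·T_AC.
ΣF_y = 0: T_AC·sin33° + T_BC·sin39° = 8850.
Substitute: T_AC·(0.544639 + 1.07917·0.62932) = 8850 → T_AC = 7231.68 ≈ 7232 N.
Then T_BC = 1.07917 × 7231.68 = 7804 N.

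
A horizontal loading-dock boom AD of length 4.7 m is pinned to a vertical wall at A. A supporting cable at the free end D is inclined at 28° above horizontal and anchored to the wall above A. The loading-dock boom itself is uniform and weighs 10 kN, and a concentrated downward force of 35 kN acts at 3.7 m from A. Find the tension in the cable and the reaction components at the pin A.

T = 69.34 kN, A_x = 61.22 kN, A_y = 12.45 kN

ΣM about A: T·sin28°·4.7 − 10·2.35 − 35·3.7 = 0 → T = 153/(4.7·0.469472) = 69.34 kN.
ΣF_x = 0: A_x − T·cos28° = 0 → A_x = 69.34 × 0.882948 = 61.22 kN.
ΣF_y = 0: A_y + T·sin28° − 10 − 35 = 0 → A_y = 45 − 69.34 × 0.469472 = 12.45 kN.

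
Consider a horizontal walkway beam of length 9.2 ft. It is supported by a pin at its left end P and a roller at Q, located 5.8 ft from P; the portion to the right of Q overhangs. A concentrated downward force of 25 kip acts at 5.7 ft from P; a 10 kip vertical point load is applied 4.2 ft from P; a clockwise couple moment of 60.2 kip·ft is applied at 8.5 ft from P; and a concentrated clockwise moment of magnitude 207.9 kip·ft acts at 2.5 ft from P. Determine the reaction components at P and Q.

ΣM about P: Q_y·5.8 − 25·5.7 − 10·4.2 − 60.2 − 207.9 = 0 → Q_y = 452.6/5.8 = 78.0345 ≈ 78.03 kip.
ΣF_y = 0: P_y + 78.0345 − 25 − 10 = 0 → P_y = -43.03 kip.
ΣF_x = 0: no horizontal applied forces, so P_x = 0.

P_x = 0, P_y = -43.03 kip, Q_y = 78.03 kip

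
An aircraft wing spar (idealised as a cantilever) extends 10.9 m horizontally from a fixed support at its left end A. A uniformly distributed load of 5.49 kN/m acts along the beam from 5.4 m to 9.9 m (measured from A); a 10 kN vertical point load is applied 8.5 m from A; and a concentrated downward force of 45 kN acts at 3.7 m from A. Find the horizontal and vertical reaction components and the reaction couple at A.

A_x = 0, A_y = 79.70 kN, M_A = 440.5 kN·m

Resultant of the distributed load: 5.49 × 4.5 = 24.705 kN at 7.65 m from A.
ΣF_x = 0: A_x = 0.
ΣF_y = 0: A_y − 5.49·4.5 − 10 − 45 = 0 → A_y = 79.70 kN.
ΣM about A: M_A − (5.49·4.5)·7.65 − 10·8.5 − 45·3.7 = 0 → M_A = 440.5 kN·m.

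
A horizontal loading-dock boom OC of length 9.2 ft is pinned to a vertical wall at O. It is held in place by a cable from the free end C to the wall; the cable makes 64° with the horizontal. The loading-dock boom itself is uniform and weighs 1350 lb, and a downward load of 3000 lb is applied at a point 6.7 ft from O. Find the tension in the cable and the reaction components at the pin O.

ΣM about O: T·sin64°·9.2 − 1350·4.6 − 3000·6.7 = 0 → T = 26310/(9.2·0.898794) = 3181.8 ≈ 3182 lb.
ΣF_x = 0: O_x − T·cos64° = 0 → O_x = 3181.8 × 0.438371 = 1395 lb.
ΣF_y = 0: O_y + T·sin64° − 1350 − 3000 = 0 → O_y = 4350 − 3181.8 × 0.898794 = 1490 lb.

T = 3182 lb, O_x = 1395 lb, O_y = 1490 lb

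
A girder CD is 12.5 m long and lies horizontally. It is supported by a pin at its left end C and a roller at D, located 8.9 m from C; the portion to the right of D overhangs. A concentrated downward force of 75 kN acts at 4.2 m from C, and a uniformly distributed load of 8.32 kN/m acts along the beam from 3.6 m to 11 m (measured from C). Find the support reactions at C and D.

C_x = 0, C_y = 50.68 kN, D_y = 85.89 kN

Resultant of the distributed load: 8.32 × 7.4 = 61.568 kN at 7.3 m from C.
Moments about C: D_y·8.9 − 75·4.2 − (8.32·7.4)·7.3 = 0 → D_y = 764.4464/8.9 = 85.8929 ≈ 85.89 kN.
ΣF_y = 0: C_y + 85.8929 − 75 − 8.32·7.4 = 0 → C_y = 50.68 kN.
ΣF_x = 0: no horizontal applied forces, so C_x = 0.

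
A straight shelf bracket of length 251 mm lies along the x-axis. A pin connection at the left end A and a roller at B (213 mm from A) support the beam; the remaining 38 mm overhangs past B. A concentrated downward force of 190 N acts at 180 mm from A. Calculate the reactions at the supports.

ΣM about A: B_y·213 − 190·180 = 0 → B_y = 34200/213 = 160.563 ≈ 160.6 N.
ΣF_y = 0: A_y + 160.563 − 190 = 0 → A_y = 29.44 N.
ΣF_x = 0: no horizontal applied forces, so A_x = 0.

A_x = 0, A_y = 29.44 N, B_y = 160.6 N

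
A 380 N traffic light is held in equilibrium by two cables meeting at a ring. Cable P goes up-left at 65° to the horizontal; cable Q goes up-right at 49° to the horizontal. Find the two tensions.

T_P = 272.9 N, T_Q = 175.8 N

ΣF_x = 0: −T_P·cos65° + T_Q·cos49° = 0 → T_Q = 0.644177·T_P.
ΣF_y = 0: T_P·sin65° + T_Q·sin49° = 380.
Substitute: T_P·(0.906308 + 0.644177·0.75471) = 380 → T_P = 272.895 ≈ 272.9 N.
Then T_Q = 0.644177 × 272.895 = 175.8 N.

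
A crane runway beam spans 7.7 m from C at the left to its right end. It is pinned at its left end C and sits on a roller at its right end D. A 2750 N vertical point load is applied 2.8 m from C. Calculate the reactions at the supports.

C_x = 0, C_y = 1750 N, D_y = 1000 N

Moments about C: D_y·7.7 − 2750·2.8 = 0 → D_y = 7700/7.7 = 1000 N.
ΣF_y = 0: C_y + 1000 − 2750 = 0 → C_y = 1750 N.
ΣF_x = 0: no horizontal applied forces, so C_x = 0.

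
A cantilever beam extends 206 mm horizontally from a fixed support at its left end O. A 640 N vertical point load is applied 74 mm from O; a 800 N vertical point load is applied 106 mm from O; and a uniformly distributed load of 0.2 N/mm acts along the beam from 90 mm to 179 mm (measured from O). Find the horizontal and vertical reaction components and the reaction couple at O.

O_x = 0, O_y = 1458 N, M_O = 134600 N·mm

Resultant of the distributed load: 0.2 × 89 = 17.8 N at 134.5 mm from O.
ΣF_x = 0: O_x = 0.
ΣF_y = 0: O_y − 640 − 800 − 0.2·89 = 0 → O_y = 1458 N.
ΣM about O: M_O − 640·74 − 800·106 − (0.2·89)·134.5 = 0 → M_O = 134600 N·mm.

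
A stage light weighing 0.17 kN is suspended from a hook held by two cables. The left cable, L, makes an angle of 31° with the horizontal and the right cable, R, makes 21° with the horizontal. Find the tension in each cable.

T_L = 0.2014 kN, T_R = 0.1849 kN

ΣF_x = 0: −T_L·cos31° + T_R·cos21° = 0 → T_R = 0.91815·T_L.
ΣF_y = 0: T_L·sin31° + T_R·sin21° = 0.17.
Substitute: T_L·(0.515038 + 0.91815·0.358368) = 0.17 → T_L = 0.201404 ≈ 0.2014 kN.
Then T_R = 0.91815 × 0.201404 = 0.1849 kN.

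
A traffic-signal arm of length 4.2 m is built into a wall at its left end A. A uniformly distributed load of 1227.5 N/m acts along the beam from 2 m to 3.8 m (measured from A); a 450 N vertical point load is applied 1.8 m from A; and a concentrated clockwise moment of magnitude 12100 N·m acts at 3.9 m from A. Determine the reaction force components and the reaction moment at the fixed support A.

A_x = 0, A_y = 2660 N, M_A = 19320 N·m

Resultant of the distributed load: 1227.5 × 1.8 = 2209.5 N at 2.9 m from A.
ΣF_x = 0: A_x = 0.
ΣF_y = 0: A_y − 1227.5·1.8 − 450 = 0 → A_y = 2660 N.
ΣM about A: M_A − (1227.5·1.8)·2.9 − 450·1.8 − 12100 = 0 → M_A = 19320 N·m.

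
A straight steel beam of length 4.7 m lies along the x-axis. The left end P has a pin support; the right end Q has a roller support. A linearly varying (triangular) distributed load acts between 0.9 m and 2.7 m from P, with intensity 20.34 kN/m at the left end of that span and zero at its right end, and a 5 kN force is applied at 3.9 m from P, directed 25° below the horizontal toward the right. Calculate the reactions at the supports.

Resultant of the triangular load: ½ × 20.34 × 1.8 = 18.306 kN, acting at 1.5 m from P (one-third of the span from the peak).
Moments about P: Q_y·4.7 − (½·20.34·1.8)·1.5 − 5·sin25°·3.9 = 0 → Q_y = 35.7001/4.7 = 7.59577 ≈ 7.596 kN.
ΣF_y = 0: P_y + 7.59577 − ½·20.34·1.8 − 5·sin25° = 0 → P_y = 12.82 kN.
ΣF_x = 0: P_x + 5·cos25° = 0 → P_x = -4.532 kN.

P_x = -4.532 kN, P_y = 12.82 kN, Q_y = 7.596 kN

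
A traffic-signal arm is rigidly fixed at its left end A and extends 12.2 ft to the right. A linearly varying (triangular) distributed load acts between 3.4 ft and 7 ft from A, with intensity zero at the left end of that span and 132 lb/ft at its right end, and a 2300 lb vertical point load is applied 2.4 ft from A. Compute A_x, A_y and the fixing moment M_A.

A_x = 0, A_y = 2538 lb, M_A = 6898 lb·ft

Resultant of the triangular load: ½ × 132 × 3.6 = 237.6 lb, acting at 5.8 ft from A (one-third of the span from the peak).
ΣF_x = 0: A_x = 0.
ΣF_y = 0: A_y − ½·132·3.6 − 2300 = 0 → A_y = 2538 lb.
ΣM about A: M_A − (½·132·3.6)·5.8 − 2300·2.4 = 0 → M_A = 6898 lb·ft.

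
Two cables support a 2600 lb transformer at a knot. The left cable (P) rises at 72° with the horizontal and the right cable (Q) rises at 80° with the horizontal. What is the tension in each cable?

T_P = 961.7 lb, T_Q = 1711 lb

ΣF_x = 0: −T_P·cos72° + T_Q·cos80° = 0 → T_Q = 1.77956·T_P.
ΣF_y = 0: T_P·sin72° + T_Q·sin80° = 2600.
Substitute: T_P·(0.951057 + 1.77956·0.984808) = 2600 → T_P = 961.687 ≈ 961.7 lb.
Then T_Q = 1.77956 × 961.687 = 1711 lb.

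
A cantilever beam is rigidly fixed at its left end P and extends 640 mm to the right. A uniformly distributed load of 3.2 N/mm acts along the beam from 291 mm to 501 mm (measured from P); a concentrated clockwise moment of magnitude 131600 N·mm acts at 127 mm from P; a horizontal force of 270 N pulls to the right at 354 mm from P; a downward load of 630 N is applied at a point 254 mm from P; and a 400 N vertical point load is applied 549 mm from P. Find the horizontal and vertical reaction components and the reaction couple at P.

P_x = -270.0 N, P_y = 1702 N, M_P = 777300 N·mm

Resultant of the distributed load: 3.2 × 210 = 672 N at 396 mm from P.
ΣF_x = 0: P_x + 270 = 0 → P_x = -270.0 N.
ΣF_y = 0: P_y − 3.2·210 − 630 − 400 = 0 → P_y = 1702 N.
ΣM about P: M_P − (3.2·210)·396 − 131600 − 630·254 − 400·549 = 0 → M_P = 777300 N·mm.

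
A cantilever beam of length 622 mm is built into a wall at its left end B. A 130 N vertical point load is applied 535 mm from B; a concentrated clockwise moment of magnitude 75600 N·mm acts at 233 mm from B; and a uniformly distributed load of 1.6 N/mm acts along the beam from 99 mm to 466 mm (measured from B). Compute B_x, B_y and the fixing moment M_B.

Resultant of the distributed load: 1.6 × 367 = 587.2 N at 282.5 mm from B.
ΣF_x = 0: B_x = 0.
ΣF_y = 0: B_y − 130 − 1.6·367 = 0 → B_y = 717.2 N.
ΣM about B: M_B − 130·535 − 75600 − (1.6·367)·282.5 = 0 → M_B = 311000 N·mm.

B_x = 0, B_y = 717.2 N, M_B = 311000 N·mm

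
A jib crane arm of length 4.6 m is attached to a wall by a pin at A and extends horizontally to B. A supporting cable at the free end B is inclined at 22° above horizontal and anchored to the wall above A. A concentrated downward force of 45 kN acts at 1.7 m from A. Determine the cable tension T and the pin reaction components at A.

T = 44.39 kN, A_x = 41.16 kN, A_y = 28.37 kN

ΣM about A: T·sin22°·4.6 − 45·1.7 = 0 → T = 76.5/(4.6·0.374607) = 44.3944 ≈ 44.39 kN.
ΣF_x = 0: A_x − T·cos22° = 0 → A_x = 44.3944 × 0.927184 = 41.16 kN.
ΣF_y = 0: A_y + T·sin22° − 45 = 0 → A_y = 45 − 44.3944 × 0.374607 = 28.37 kN.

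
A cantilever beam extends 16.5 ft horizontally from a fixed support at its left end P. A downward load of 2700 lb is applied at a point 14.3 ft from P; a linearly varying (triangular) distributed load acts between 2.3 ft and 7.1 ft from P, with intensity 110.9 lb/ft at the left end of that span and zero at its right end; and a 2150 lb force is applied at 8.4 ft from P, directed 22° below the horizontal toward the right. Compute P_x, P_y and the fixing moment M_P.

Resultant of the triangular load: ½ × 110.9 × 4.8 = 266.16 lb, acting at 3.9 ft from P (one-third of the span from the peak).
ΣF_x = 0: P_x + 2150·cos22° = 0 → P_x = -1993 lb.
ΣF_y = 0: P_y − 2700 − ½·110.9·4.8 − 2150·sin22° = 0 → P_y = 3772 lb.
ΣM about P: M_P − 2700·14.3 − (½·110.9·4.8)·3.9 − 2150·sin22°·8.4 = 0 → M_P = 46410 lb·ft.

P_x = -1993 lb, P_y = 3772 lb, M_P = 46410 lb·ft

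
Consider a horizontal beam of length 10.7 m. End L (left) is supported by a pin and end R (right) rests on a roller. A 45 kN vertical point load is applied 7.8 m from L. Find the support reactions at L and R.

L_x = 0, L_y = 12.20 kN, R_y = 32.80 kN

Taking moments about L: R_y·10.7 − 45·7.8 = 0 → R_y = 351/10.7 = 32.8037 ≈ 32.80 kN.
ΣF_y = 0: L_y + 32.8037 − 45 = 0 → L_y = 12.20 kN.
ΣF_x = 0: no horizontal applied forces, so L_x = 0.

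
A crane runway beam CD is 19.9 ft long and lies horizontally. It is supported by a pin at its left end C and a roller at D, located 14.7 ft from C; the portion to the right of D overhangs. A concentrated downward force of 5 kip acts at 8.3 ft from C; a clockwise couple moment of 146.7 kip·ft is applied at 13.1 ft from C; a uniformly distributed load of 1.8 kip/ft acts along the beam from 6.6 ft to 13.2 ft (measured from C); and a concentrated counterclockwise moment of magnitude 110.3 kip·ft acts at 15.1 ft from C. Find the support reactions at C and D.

C_x = 0, C_y = 3.580 kip, D_y = 13.30 kip

Resultant of the distributed load: 1.8 × 6.6 = 11.88 kip at 9.9 ft from C.
Moments about C: D_y·14.7 − 5·8.3 − 146.7 − (1.8·6.6)·9.9 + 110.3 = 0 → D_y = 195.512/14.7 = 13.3001 ≈ 13.30 kip.
ΣF_y = 0: C_y + 13.3001 − 5 − 1.8·6.6 = 0 → C_y = 3.580 kip.
ΣF_x = 0: no horizontal applied forces, so C_x = 0.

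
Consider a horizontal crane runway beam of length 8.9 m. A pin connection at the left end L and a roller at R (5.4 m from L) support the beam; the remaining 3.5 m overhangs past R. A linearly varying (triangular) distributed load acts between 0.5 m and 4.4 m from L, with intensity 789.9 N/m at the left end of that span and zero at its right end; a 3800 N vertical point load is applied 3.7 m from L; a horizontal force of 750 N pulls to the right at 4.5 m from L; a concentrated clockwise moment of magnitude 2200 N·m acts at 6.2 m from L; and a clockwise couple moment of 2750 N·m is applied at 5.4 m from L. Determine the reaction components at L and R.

Resultant of the triangular load: ½ × 789.9 × 3.9 = 1540.305 N, acting at 1.8 m from L (one-third of the span from the peak).
ΣM about L: R_y·5.4 − (½·789.9·3.9)·1.8 − 3800·3.7 − 2200 − 2750 = 0 → R_y = 21782.549/5.4 = 4033.81 ≈ 4034 N.
ΣF_y = 0: L_y + 4033.81 − ½·789.9·3.9 − 3800 = 0 → L_y = 1306 N.
ΣF_x = 0: L_x + 750 = 0 → L_x = -750.0 N.

L_x = -750.0 N, L_y = 1306 N, R_y = 4034 N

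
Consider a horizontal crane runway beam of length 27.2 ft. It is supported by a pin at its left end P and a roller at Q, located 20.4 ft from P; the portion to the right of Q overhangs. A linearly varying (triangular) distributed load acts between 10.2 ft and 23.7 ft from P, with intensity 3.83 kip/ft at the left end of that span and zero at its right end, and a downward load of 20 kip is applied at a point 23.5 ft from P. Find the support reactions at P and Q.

Resultant of the triangular load: ½ × 3.83 × 13.5 = 25.8525 kip, acting at 14.7 ft from P (one-third of the span from the peak).
ΣM about P: Q_y·20.4 − (½·3.83·13.5)·14.7 − 20·23.5 = 0 → Q_y = 850.03175/20.4 = 41.6682 ≈ 41.67 kip.
ΣF_y = 0: P_y + 41.6682 − ½·3.83·13.5 − 20 = 0 → P_y = 4.184 kip.
ΣF_x = 0: no horizontal applied forces, so P_x = 0.

P_x = 0, P_y = 4.184 kip, Q_y = 41.67 kip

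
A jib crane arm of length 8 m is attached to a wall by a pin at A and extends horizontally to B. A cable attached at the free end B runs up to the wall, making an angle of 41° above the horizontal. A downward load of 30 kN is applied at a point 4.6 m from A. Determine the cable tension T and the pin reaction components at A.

ΣM about A: T·sin41°·8 − 30·4.6 = 0 → T = 138/(8·0.656059) = 26.2934 ≈ 26.29 kN.
ΣF_x = 0: A_x − T·cos41° = 0 → A_x = 26.2934 × 0.75471 = 19.84 kN.
ΣF_y = 0: A_y + T·sin41° − 30 = 0 → A_y = 30 − 26.2934 × 0.656059 = 12.75 kN.

T = 26.29 kN, A_x = 19.84 kN, A_y = 12.75 kN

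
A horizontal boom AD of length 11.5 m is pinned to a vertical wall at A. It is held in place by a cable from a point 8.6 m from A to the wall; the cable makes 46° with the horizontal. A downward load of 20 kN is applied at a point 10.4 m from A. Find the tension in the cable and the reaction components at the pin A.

T = 33.62 kN, A_x = 23.36 kN, A_y = -4.186 kN

ΣM about A: T·sin46°·8.6 − 20·10.4 = 0 → T = 208/(8.6·0.71934) = 33.6226 ≈ 33.62 kN.
ΣF_x = 0: A_x − T·cos46° = 0 → A_x = 33.6226 × 0.694658 = 23.36 kN.
ΣF_y = 0: A_y + T·sin46° − 20 = 0 → A_y = 20 − 33.6226 × 0.71934 = -4.186 kN.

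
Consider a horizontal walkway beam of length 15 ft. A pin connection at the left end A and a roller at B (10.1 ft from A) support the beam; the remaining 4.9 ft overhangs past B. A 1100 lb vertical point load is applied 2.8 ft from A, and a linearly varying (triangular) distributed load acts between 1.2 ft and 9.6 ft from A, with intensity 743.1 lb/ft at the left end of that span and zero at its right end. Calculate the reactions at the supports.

Resultant of the triangular load: ½ × 743.1 × 8.4 = 3121.02 lb, acting at 4 ft from A (one-third of the span from the peak).
Moments about A: B_y·10.1 − 1100·2.8 − (½·743.1·8.4)·4 = 0 → B_y = 15564.08/10.1 = 1541 lb.
ΣF_y = 0: A_y + 1541 − 1100 − ½·743.1·8.4 = 0 → A_y = 2680 lb.
ΣF_x = 0: no horizontal applied forces, so A_x = 0.

A_x = 0, A_y = 2680 lb, B_y = 1541 lb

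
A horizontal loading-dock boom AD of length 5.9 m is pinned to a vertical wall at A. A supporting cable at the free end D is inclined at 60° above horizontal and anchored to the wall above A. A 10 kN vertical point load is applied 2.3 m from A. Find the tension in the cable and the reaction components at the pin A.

T = 4.501 kN, A_x = 2.251 kN, A_y = 6.102 kN

ΣM about A: T·sin60°·5.9 − 10·2.3 = 0 → T = 23/(5.9·0.866025) = 4.50138 ≈ 4.501 kN.
ΣF_x = 0: A_x − T·cos60° = 0 → A_x = 4.50138 × 0.5 = 2.251 kN.
ΣF_y = 0: A_y + T·sin60° − 10 = 0 → A_y = 10 − 4.50138 × 0.866025 = 6.102 kN.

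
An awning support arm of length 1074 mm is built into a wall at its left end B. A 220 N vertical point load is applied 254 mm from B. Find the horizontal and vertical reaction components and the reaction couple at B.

ΣF_x = 0: B_x = 0.
ΣF_y = 0: B_y − 220 = 0 → B_y = 220.0 N.
ΣM about B: M_B − 220·254 = 0 → M_B = 55880 N·mm.

B_x = 0, B_y = 220.0 N, M_B = 55880 N·mm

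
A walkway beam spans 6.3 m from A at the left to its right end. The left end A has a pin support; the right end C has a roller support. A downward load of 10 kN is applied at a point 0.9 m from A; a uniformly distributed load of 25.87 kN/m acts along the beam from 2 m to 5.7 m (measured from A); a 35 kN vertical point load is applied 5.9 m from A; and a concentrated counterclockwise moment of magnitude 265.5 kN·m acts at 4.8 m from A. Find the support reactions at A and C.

Resultant of the distributed load: 25.87 × 3.7 = 95.719 kN at 3.85 m from A.
Taking moments about A: C_y·6.3 − 10·0.9 − (25.87·3.7)·3.85 − 35·5.9 + 265.5 = 0 → C_y = 318.51815/6.3 = 50.5584 ≈ 50.56 kN.
ΣF_y = 0: A_y + 50.5584 − 10 − 25.87·3.7 − 35 = 0 → A_y = 90.16 kN.
ΣF_x = 0: no horizontal applied forces, so A_x = 0.

A_x = 0, A_y = 90.16 kN, C_y = 50.56 kN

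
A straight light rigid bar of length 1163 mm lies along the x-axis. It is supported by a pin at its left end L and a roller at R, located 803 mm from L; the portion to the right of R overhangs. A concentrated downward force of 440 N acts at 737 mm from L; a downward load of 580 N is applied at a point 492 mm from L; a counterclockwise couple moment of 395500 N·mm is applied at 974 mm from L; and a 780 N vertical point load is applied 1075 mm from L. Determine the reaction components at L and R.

Moments about L: R_y·803 − 440·737 − 580·492 + 395500 − 780·1075 = 0 → R_y = 1052640/803 = 1310.88 ≈ 1311 N.
ΣF_y = 0: L_y + 1310.88 − 440 − 580 − 780 = 0 → L_y = 489.1 N.
ΣF_x = 0: no horizontal applied forces, so L_x = 0.

L_x = 0, L_y = 489.1 N, R_y = 1311 N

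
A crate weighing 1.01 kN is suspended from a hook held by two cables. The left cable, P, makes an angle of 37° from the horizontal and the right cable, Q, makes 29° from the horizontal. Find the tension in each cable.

ΣF_x = 0: −T_P·cos37° + T_Q·cos29° = 0 → T_Q = 0.913123·T_P.
ΣF_y = 0: T_P·sin37° + T_Q·sin29° = 1.01.
Substitute: T_P·(0.601815 + 0.913123·0.48481) = 1.01 → T_P = 0.966964 ≈ 0.9670 kN.
Then T_Q = 0.913123 × 0.966964 = 0.8830 kN.

T_P = 0.9670 kN, T_Q = 0.8830 kN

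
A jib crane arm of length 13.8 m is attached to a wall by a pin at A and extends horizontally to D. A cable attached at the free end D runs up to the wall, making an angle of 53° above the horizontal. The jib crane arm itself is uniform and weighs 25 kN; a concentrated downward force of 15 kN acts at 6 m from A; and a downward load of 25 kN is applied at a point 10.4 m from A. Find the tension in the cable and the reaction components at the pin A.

ΣM about A: T·sin53°·13.8 − 25·6.9 − 15·6 − 25·10.4 = 0 → T = 522.5/(13.8·0.798636) = 47.4087 ≈ 47.41 kN.
ΣF_x = 0: A_x − T·cos53° = 0 → A_x = 47.4087 × 0.601815 = 28.53 kN.
ΣF_y = 0: A_y + T·sin53° − 25 − 15 − 25 = 0 → A_y = 65 − 47.4087 × 0.798636 = 27.14 kN.

T = 47.41 kN, A_x = 28.53 kN, A_y = 27.14 kN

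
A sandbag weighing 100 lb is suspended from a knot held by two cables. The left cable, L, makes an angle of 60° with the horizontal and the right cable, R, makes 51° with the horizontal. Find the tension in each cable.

ΣF_x = 0: −T_L·cos60° + T_R·cos51° = 0 → T_R = 0.794508·T_L.
ΣF_y = 0: T_L·sin60° + T_R·sin51° = 100.
Substitute: T_L·(0.866025 + 0.794508·0.777146) = 100 → T_L = 67.4094 ≈ 67.41 lb.
Then T_R = 0.794508 × 67.4094 = 53.56 lb.

T_L = 67.41 lb, T_R = 53.56 lb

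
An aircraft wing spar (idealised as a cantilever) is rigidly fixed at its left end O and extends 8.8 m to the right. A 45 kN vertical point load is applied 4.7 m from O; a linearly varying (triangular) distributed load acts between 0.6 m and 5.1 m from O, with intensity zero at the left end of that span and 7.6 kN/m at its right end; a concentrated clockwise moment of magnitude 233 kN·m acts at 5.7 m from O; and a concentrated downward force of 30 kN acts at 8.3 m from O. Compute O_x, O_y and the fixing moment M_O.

O_x = 0, O_y = 92.10 kN, M_O = 755.1 kN·m

Resultant of the triangular load: ½ × 7.6 × 4.5 = 17.1 kN, acting at 3.6 m from O (one-third of the span from the peak).
ΣF_x = 0: O_x = 0.
ΣF_y = 0: O_y − 45 − ½·7.6·4.5 − 30 = 0 → O_y = 92.10 kN.
ΣM about O: M_O − 45·4.7 − (½·7.6·4.5)·3.6 − 233 − 30·8.3 = 0 → M_O = 755.1 kN·m.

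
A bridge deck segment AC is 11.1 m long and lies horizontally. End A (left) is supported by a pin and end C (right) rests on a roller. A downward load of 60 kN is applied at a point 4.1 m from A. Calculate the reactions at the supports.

A_x = 0, A_y = 37.84 kN, C_y = 22.16 kN

Moments about A: C_y·11.1 − 60·4.1 = 0 → C_y = 246/11.1 = 22.1622 ≈ 22.16 kN.
ΣF_y = 0: A_y + 22.1622 − 60 = 0 → A_y = 37.84 kN.
ΣF_x = 0: no horizontal applied forces, so A_x = 0.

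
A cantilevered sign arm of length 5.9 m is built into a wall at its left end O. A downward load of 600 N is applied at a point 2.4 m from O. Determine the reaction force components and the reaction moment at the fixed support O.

ΣF_x = 0: O_x = 0.
ΣF_y = 0: O_y − 600 = 0 → O_y = 600.0 N.
ΣM about O: M_O − 600·2.4 = 0 → M_O = 1440 N·m.

O_x = 0, O_y = 600.0 N, M_O = 1440 N·m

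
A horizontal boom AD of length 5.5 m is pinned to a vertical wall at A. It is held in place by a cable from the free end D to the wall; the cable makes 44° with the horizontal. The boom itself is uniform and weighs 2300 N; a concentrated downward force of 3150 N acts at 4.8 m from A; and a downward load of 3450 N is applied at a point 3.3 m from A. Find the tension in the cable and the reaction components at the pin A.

ΣM about A: T·sin44°·5.5 − 2300·2.75 − 3150·4.8 − 3450·3.3 = 0 → T = 32830/(5.5·0.694658) = 8592.85 ≈ 8593 N.
ΣF_x = 0: A_x − T·cos44° = 0 → A_x = 8592.85 × 0.71934 = 6181 N.
ΣF_y = 0: A_y + T·sin44° − 2300 − 3150 − 3450 = 0 → A_y = 8900 − 8592.85 × 0.694658 = 2931 N.

T = 8593 N, A_x = 6181 N, A_y = 2931 N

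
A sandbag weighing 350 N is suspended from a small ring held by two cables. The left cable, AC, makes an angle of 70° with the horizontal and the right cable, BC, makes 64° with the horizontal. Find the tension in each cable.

T_AC = 213.3 N, T_BC = 166.4 N

ΣF_x = 0: −T_AC·cos70° + T_BC·cos64° = 0 → T_BC = 0.780207·T_AC.
ΣF_y = 0: T_AC·sin70° + T_BC·sin64° = 350.
Substitute: T_AC·(0.939693 + 0.780207·0.898794) = 350 → T_AC = 213.293 ≈ 213.3 N.
Then T_BC = 0.780207 × 213.293 = 166.4 N.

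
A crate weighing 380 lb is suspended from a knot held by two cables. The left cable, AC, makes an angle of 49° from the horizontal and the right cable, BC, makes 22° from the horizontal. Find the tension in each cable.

ΣF_x = 0: −T_AC·cos49° + T_BC·cos22° = 0 → T_BC = 0.707582·T_AC.
ΣF_y = 0: T_AC·sin49° + T_BC·sin22° = 380.
Substitute: T_AC·(0.75471 + 0.707582·0.374607) = 380 → T_AC = 372.631 ≈ 372.6 lb.
Then T_BC = 0.707582 × 372.631 = 263.7 lb.

T_AC = 372.6 lb, T_BC = 263.7 lb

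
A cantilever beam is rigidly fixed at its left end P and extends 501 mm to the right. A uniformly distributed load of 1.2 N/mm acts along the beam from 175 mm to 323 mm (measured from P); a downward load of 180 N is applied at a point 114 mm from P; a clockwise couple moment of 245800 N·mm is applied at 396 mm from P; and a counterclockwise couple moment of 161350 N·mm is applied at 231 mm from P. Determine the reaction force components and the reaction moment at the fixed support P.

P_x = 0, P_y = 357.6 N, M_P = 149200 N·mm

Resultant of the distributed load: 1.2 × 148 = 177.6 N at 249 mm from P.
ΣF_x = 0: P_x = 0.
ΣF_y = 0: P_y − 1.2·148 − 180 = 0 → P_y = 357.6 N.
ΣM about P: M_P − (1.2·148)·249 − 180·114 − 245800 + 161350 = 0 → M_P = 149200 N·mm.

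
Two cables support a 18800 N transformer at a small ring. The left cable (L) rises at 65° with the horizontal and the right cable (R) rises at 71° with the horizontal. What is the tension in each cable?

ΣF_x = 0: −T_L·cos65° + T_R·cos71° = 0 → T_R = 1.29809·T_L.
ΣF_y = 0: T_L·sin65° + T_R·sin71° = 18800.
Substitute: T_L·(0.906308 + 1.29809·0.945519) = 18800 → T_L = 8811.08 ≈ 8811 N.
Then T_R = 1.29809 × 8811.08 = 11440 N.

T_L = 8811 N, T_R = 11440 N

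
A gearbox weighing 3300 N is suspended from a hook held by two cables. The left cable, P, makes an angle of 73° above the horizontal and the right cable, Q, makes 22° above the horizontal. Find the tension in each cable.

ΣF_x = 0: −T_P·cos73° + T_Q·cos22° = 0 → T_Q = 0.315333·T_P.
ΣF_y = 0: T_P·sin73° + T_Q·sin22° = 3300.
Substitute: T_P·(0.956305 + 0.315333·0.374607) = 3300 → T_P = 3071.39 ≈ 3071 N.
Then T_Q = 0.315333 × 3071.39 = 968.5 N.

T_P = 3071 N, T_Q = 968.5 N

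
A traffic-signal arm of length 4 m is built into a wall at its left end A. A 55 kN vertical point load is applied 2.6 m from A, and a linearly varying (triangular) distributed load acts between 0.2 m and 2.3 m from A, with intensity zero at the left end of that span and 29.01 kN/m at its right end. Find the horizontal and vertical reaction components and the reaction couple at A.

A_x = 0, A_y = 85.46 kN, M_A = 191.7 kN·m

Resultant of the triangular load: ½ × 29.01 × 2.1 = 30.4605 kN, acting at 1.6 m from A (one-third of the span from the peak).
ΣF_x = 0: A_x = 0.
ΣF_y = 0: A_y − 55 − ½·29.01·2.1 = 0 → A_y = 85.46 kN.
ΣM about A: M_A − 55·2.6 − (½·29.01·2.1)·1.6 = 0 → M_A = 191.7 kN·m.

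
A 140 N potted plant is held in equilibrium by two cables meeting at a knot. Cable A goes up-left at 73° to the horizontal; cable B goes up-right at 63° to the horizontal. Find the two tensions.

T_A = 91.50 N, T_B = 58.92 N

ΣF_x = 0: −T_A·cos73° + T_B·cos63° = 0 → T_B = 0.644004·T_A.
ΣF_y = 0: T_A·sin73° + T_B·sin63° = 140.
Substitute: T_A·(0.956305 + 0.644004·0.891007) = 140 → T_A = 91.4963 ≈ 91.50 N.
Then T_B = 0.644004 × 91.4963 = 58.92 N.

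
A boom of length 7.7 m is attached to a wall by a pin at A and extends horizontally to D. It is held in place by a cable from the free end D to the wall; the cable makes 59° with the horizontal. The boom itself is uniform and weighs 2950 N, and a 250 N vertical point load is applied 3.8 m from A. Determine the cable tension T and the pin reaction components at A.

T = 1865 N, A_x = 960.4 N, A_y = 1602 N

ΣM about A: T·sin59°·7.7 − 2950·3.85 − 250·3.8 = 0 → T = 12307.5/(7.7·0.857167) = 1864.72 ≈ 1865 N.
ΣF_x = 0: A_x − T·cos59° = 0 → A_x = 1864.72 × 0.515038 = 960.4 N.
ΣF_y = 0: A_y + T·sin59° − 2950 − 250 = 0 → A_y = 3200 − 1864.72 × 0.857167 = 1602 N.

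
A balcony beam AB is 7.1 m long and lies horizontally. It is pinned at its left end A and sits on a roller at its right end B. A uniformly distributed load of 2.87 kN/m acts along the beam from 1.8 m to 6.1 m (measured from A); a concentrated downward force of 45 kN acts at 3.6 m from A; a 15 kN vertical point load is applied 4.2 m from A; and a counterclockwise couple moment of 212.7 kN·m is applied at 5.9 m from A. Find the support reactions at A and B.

Resultant of the distributed load: 2.87 × 4.3 = 12.341 kN at 3.95 m from A.
Moments about A: B_y·7.1 − (2.87·4.3)·3.95 − 45·3.6 − 15·4.2 + 212.7 = 0 → B_y = 61.04695/7.1 = 8.59816 ≈ 8.598 kN.
ΣF_y = 0: A_y + 8.59816 − 2.87·4.3 − 45 − 15 = 0 → A_y = 63.74 kN.
ΣF_x = 0: no horizontal applied forces, so A_x = 0.

A_x = 0, A_y = 63.74 kN, B_y = 8.598 kN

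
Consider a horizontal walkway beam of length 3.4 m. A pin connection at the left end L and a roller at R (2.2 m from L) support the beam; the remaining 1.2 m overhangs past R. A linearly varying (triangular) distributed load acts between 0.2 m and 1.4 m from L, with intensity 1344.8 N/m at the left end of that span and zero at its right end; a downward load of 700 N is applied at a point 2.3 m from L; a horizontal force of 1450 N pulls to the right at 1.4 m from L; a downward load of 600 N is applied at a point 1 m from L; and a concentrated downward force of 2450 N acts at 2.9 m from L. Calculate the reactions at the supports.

L_x = -1450 N, L_y = 102.7 N, R_y = 4454 N

Resultant of the triangular load: ½ × 1344.8 × 1.2 = 806.88 N, acting at 0.6 m from L (one-third of the span from the peak).
Moments about L: R_y·2.2 − (½·1344.8·1.2)·0.6 − 700·2.3 − 600·1 − 2450·2.9 = 0 → R_y = 9799.128/2.2 = 4454.15 ≈ 4454 N.
ΣF_y = 0: L_y + 4454.15 − ½·1344.8·1.2 − 700 − 600 − 2450 = 0 → L_y = 102.7 N.
ΣF_x = 0: L_x + 1450 = 0 → L_x = -1450 N.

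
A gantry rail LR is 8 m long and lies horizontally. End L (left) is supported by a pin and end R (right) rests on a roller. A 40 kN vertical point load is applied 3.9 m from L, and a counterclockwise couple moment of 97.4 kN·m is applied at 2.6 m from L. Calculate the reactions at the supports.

L_x = 0, L_y = 32.67 kN, R_y = 7.325 kN

Moments about L: R_y·8 − 40·3.9 + 97.4 = 0 → R_y = 58.6/8 = 7.325 kN.
ΣF_y = 0: L_y + 7.325 − 40 = 0 → L_y = 32.67 kN.
ΣF_x = 0: no horizontal applied forces, so L_x = 0.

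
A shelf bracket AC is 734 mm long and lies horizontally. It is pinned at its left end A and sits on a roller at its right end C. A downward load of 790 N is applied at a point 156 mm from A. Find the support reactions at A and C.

A_x = 0, A_y = 622.1 N, C_y = 167.9 N

Taking moments about A: C_y·734 − 790·156 = 0 → C_y = 123240/734 = 167.902 ≈ 167.9 N.
ΣF_y = 0: A_y + 167.902 − 790 = 0 → A_y = 622.1 N.
ΣF_x = 0: no horizontal applied forces, so A_x = 0.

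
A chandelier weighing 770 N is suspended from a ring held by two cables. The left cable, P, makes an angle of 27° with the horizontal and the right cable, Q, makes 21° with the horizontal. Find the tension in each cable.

ΣF_x = 0: −T_P·cos27° + T_Q·cos21° = 0 → T_Q = 0.954397·T_P.
ΣF_y = 0: T_P·sin27° + T_Q·sin21° = 770.
Substitute: T_P·(0.45399 + 0.954397·0.358368) = 770 → T_P = 967.318 ≈ 967.3 N.
Then T_Q = 0.954397 × 967.318 = 923.2 N.

T_P = 967.3 N, T_Q = 923.2 N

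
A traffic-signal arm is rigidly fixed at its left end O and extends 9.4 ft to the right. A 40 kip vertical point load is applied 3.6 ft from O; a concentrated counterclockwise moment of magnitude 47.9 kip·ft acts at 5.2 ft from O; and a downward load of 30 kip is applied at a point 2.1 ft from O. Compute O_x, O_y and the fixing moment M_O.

ΣF_x = 0: O_x = 0.
ΣF_y = 0: O_y − 40 − 30 = 0 → O_y = 70.00 kip.
ΣM about O: M_O − 40·3.6 + 47.9 − 30·2.1 = 0 → M_O = 159.1 kip·ft.

O_x = 0, O_y = 70.00 kip, M_O = 159.1 kip·ft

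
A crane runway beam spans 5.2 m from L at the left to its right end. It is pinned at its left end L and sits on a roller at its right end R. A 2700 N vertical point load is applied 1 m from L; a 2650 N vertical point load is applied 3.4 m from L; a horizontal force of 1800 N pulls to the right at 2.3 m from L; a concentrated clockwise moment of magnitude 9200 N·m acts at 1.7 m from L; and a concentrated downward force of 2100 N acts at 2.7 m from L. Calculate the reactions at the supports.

Taking moments about L: R_y·5.2 − 2700·1 − 2650·3.4 − 9200 − 2100·2.7 = 0 → R_y = 26580/5.2 = 5111.54 ≈ 5112 N.
ΣF_y = 0: L_y + 5111.54 − 2700 − 2650 − 2100 = 0 → L_y = 2338 N.
ΣF_x = 0: L_x + 1800 = 0 → L_x = -1800 N.

L_x = -1800 N, L_y = 2338 N, R_y = 5112 N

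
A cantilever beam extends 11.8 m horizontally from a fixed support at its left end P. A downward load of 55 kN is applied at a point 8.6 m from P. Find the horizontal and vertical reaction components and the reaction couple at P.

ΣF_x = 0: P_x = 0.
ΣF_y = 0: P_y − 55 = 0 → P_y = 55.00 kN.
ΣM about P: M_P − 55·8.6 = 0 → M_P = 473.0 kN·m.

P_x = 0, P_y = 55.00 kN, M_P = 473.0 kN·m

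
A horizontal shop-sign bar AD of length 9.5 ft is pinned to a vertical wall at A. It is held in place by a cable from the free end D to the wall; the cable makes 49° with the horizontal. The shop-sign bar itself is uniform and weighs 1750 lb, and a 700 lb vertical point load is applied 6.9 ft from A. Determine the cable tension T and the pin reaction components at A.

ΣM about A: T·sin49°·9.5 − 1750·4.75 − 700·6.9 = 0 → T = 13142.5/(9.5·0.75471) = 1833.05 ≈ 1833 lb.
ΣF_x = 0: A_x − T·cos49° = 0 → A_x = 1833.05 × 0.656059 = 1203 lb.
ΣF_y = 0: A_y + T·sin49° − 1750 − 700 = 0 → A_y = 2450 − 1833.05 × 0.75471 = 1067 lb.

T = 1833 lb, A_x = 1203 lb, A_y = 1067 lb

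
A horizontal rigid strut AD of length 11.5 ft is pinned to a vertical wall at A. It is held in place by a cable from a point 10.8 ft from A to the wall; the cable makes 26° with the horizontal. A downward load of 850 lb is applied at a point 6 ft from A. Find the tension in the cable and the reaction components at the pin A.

T = 1077 lb, A_x = 968.2 lb, A_y = 377.8 lb

ΣM about A: T·sin26°·10.8 − 850·6 = 0 → T = 5100/(10.8·0.438371) = 1077.22 ≈ 1077 lb.
ΣF_x = 0: A_x − T·cos26° = 0 → A_x = 1077.22 × 0.898794 = 968.2 lb.
ΣF_y = 0: A_y + T·sin26° − 850 = 0 → A_y = 850 − 1077.22 × 0.438371 = 377.8 lb.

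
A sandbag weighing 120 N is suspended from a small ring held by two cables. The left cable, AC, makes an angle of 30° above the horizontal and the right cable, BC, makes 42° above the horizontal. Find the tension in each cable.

T_AC = 93.77 N, T_BC = 109.3 N

ΣF_x = 0: −T_AC·cos30° + T_BC·cos42° = 0 → T_BC = 1.16535·T_AC.
ΣF_y = 0: T_AC·sin30° + T_BC·sin42° = 120.
Substitute: T_AC·(0.5 + 1.16535·0.669131) = 120 → T_AC = 93.7667 ≈ 93.77 N.
Then T_BC = 1.16535 × 93.7667 = 109.3 N.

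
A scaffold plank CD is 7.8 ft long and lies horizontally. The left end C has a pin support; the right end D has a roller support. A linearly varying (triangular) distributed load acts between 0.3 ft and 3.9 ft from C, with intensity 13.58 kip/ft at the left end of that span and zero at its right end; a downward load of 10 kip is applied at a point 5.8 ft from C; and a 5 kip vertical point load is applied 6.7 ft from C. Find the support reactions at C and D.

Resultant of the triangular load: ½ × 13.58 × 3.6 = 24.444 kip, acting at 1.5 ft from C (one-third of the span from the peak).
ΣM about C: D_y·7.8 − (½·13.58·3.6)·1.5 − 10·5.8 − 5·6.7 = 0 → D_y = 128.166/7.8 = 16.4315 ≈ 16.43 kip.
ΣF_y = 0: C_y + 16.4315 − ½·13.58·3.6 − 10 − 5 = 0 → C_y = 23.01 kip.
ΣF_x = 0: no horizontal applied forces, so C_x = 0.

C_x = 0, C_y = 23.01 kip, D_y = 16.43 kip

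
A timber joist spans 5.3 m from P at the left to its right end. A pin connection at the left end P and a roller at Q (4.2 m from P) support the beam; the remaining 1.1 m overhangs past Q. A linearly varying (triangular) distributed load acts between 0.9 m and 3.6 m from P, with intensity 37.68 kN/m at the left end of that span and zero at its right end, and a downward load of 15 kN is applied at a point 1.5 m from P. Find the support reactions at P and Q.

P_x = 0, P_y = 38.71 kN, Q_y = 27.16 kN

Resultant of the triangular load: ½ × 37.68 × 2.7 = 50.868 kN, acting at 1.8 m from P (one-third of the span from the peak).
Taking moments about P: Q_y·4.2 − (½·37.68·2.7)·1.8 − 15·1.5 = 0 → Q_y = 114.0624/4.2 = 27.1577 ≈ 27.16 kN.
ΣF_y = 0: P_y + 27.1577 − ½·37.68·2.7 − 15 = 0 → P_y = 38.71 kN.
ΣF_x = 0: no horizontal applied forces, so P_x = 0.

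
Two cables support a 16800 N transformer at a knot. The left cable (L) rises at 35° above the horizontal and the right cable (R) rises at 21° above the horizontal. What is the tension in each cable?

T_L = 18920 N, T_R = 16600 N

ΣF_x = 0: −T_L·cos35° + T_R·cos21° = 0 → T_R = 0.877431·T_L.
ΣF_y = 0: T_L·sin35° + T_R·sin21° = 16800.
Substitute: T_L·(0.573576 + 0.877431·0.358368) = 16800 → T_L = 18918.5 ≈ 18920 N.
Then T_R = 0.877431 × 18918.5 = 16600 N.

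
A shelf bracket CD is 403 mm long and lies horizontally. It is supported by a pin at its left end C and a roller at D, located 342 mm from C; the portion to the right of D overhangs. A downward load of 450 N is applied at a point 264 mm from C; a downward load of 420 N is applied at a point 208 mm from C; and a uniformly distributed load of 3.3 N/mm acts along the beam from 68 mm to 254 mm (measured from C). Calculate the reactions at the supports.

Resultant of the distributed load: 3.3 × 186 = 613.8 N at 161 mm from C.
Taking moments about C: D_y·342 − 450·264 − 420·208 − (3.3·186)·161 = 0 → D_y = 304981.8/342 = 891.76 ≈ 891.8 N.
ΣF_y = 0: C_y + 891.76 − 450 − 420 − 3.3·186 = 0 → C_y = 592.0 N.
ΣF_x = 0: no horizontal applied forces, so C_x = 0.

C_x = 0, C_y = 592.0 N, D_y = 891.8 N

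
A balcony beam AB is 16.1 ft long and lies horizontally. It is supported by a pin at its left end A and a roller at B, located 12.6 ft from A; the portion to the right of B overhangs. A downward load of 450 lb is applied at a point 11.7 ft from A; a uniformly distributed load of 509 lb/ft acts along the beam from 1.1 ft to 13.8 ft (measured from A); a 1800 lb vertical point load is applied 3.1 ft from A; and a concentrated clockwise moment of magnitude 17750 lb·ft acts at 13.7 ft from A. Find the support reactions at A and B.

Resultant of the distributed load: 509 × 12.7 = 6464.3 lb at 7.45 ft from A.
Moments about A: B_y·12.6 − 450·11.7 − (509·12.7)·7.45 − 1800·3.1 − 17750 = 0 → B_y = 76754.035/12.6 = 6091.59 ≈ 6092 lb.
ΣF_y = 0: A_y + 6091.59 − 450 − 509·12.7 − 1800 = 0 → A_y = 2623 lb.
ΣF_x = 0: no horizontal applied forces, so A_x = 0.

A_x = 0, A_y = 2623 lb, B_y = 6092 lb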